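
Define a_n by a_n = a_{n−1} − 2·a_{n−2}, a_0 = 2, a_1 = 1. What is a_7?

With companion matrix B = [[1, −2], [1, 0]], [a_n, a_{n−1}]ᵀ = B·[a_{n−1}, a_{n−2}]ᵀ, so [a_7, a_6]ᵀ = B^6·[a_1, a_0]ᵀ.
B^6 = [[7, −10], [5, 2]], giving [a_7, a_6]ᵀ = [[−13], [9]].

−13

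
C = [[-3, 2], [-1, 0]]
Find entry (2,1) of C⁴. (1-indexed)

tr C = -3 and det C = 2, so the characteristic polynomial is λ² − (-3)λ + (2) with roots -2 and -1.
Eigenvectors give P = [[2, -1], [1, -1]] with P⁻¹ = [[1, -1], [1, -2]], and C = P·diag(-2, -1)·P⁻¹.
Then C⁴ = P·diag(16, 1)·P⁻¹ = [[32, -1], [16, -1]] · [[1, -1], [1, -2]] = [[31, -30], [15, -14]].

15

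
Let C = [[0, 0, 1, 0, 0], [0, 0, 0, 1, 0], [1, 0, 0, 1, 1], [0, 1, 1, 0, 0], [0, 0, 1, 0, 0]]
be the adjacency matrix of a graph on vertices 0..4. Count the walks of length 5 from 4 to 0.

The number of length-5 walks from vertex 4 to vertex 0 is entry (4,0) of C^5, where C is the adjacency matrix.
C^2 = [[1, 0, 0, 1, 1], [0, 1, 1, 0, 0], [0, 1, 3, 0, 0], [1, 0, 0, 2, 1], [1, 0, 0, 1, 1]]
C^3 = [[0, 1, 3, 0, 0], [1, 0, 0, 2, 1], [3, 0, 0, 4, 3], [0, 2, 4, 0, 0], [0, 1, 3, 0, 0]]
C^4 = [[3, 0, 0, 4, 3], [0, 2, 4, 0, 0], [0, 4, 10, 0, 0], [4, 0, 0, 6, 4], [3, 0, 0, 4, 3]]
C^5 = [[0, 4, 10, 0, 0], [4, 0, 0, 6, 4], [10, 0, 0, 14, 10], [0, 6, 14, 0, 0], [0, 4, 10, 0, 0]]

0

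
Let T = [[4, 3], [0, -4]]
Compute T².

[[16, 0], [0, 16]]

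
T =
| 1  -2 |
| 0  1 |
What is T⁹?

T = I + N where N = [[0, -2], [0, 0]] is strictly upper-triangular, so N² = 0.
(I + N)⁹ = I + 9·N = [[1, -18], [0, 1]].

[[1, -18], [0, 1]]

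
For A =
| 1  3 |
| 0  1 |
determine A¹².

[[1, 36], [0, 1]]

A = I + N where N = [[0, 3], [0, 0]] is strictly upper-triangular, so N² = 0.
(I + N)¹² = I + 12·N = [[1, 36], [0, 1]].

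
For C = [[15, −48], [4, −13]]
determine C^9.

tr C = 2 and det C = −3, so the characteristic polynomial is λ² − (2)λ + (−3) with roots −1 and 3.
Eigenvectors give P = [[3, 4], [1, 1]] with P⁻¹ = [[−1, 4], [1, −3]], and C = P·diag(−1, 3)·P⁻¹.
Then C^9 = P·diag(−1, 19683)·P⁻¹ = [[−3, 78732], [−1, 19683]] · [[−1, 4], [1, −3]] = [[78735, −236208], [19684, −59053]].

[[78735, −236208], [19684, −59053]]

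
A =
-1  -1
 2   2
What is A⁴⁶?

[[-1, -1], [2, 2]]

A² = A (a projection; rank 1, trace 1), so A⁴⁶ = A.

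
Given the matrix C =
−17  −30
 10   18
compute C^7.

tr C = 1 and det C = −6, so the characteristic polynomial is λ² − (1)λ + (−6) with roots −2 and 3.
Eigenvectors give P = [[−2, −3], [1, 2]] with P⁻¹ = [[−2, −3], [1, 2]], and C = P·diag(−2, 3)·P⁻¹.
Then C^7 = P·diag(−128, 2187)·P⁻¹ = [[256, −6561], [−128, 4374]] · [[−2, −3], [1, 2]] = [[−7073, −13890], [4630, 9132]].

[[−7073, −13890], [4630, 9132]]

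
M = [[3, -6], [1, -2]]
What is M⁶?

[[3, -6], [1, -2]]

M² = M (a projection; rank 1, trace 1), so M⁶ = M.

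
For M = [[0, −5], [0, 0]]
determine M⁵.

M is strictly triangular, hence nilpotent: M² = 0, so M⁵ = 0.

[[0, 0], [0, 0]]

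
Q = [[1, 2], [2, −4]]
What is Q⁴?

Q² = [[5, −6], [−6, 20]]
Q³ = [[−7, 34], [34, −92]]
Q⁴ = [[61, −150], [−150, 436]]

[[61, −150], [−150, 436]]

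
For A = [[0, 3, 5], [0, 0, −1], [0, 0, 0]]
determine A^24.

A is strictly triangular, hence nilpotent: A^3 = 0, so A^24 = 0.

[[0, 0, 0], [0, 0, 0], [0, 0, 0]]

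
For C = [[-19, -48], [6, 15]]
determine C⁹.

tr C = -4 and det C = 3, so the characteristic polynomial is λ² − (-4)λ + (3) with roots -1 and -3.
Eigenvectors give P = [[-8, -3], [3, 1]] with P⁻¹ = [[1, 3], [-3, -8]], and C = P·diag(-1, -3)·P⁻¹.
Then C⁹ = P·diag(-1, -19683)·P⁻¹ = [[8, 59049], [-3, -19683]] · [[1, 3], [-3, -8]] = [[-177139, -472368], [59046, 157455]].

[[-177139, -472368], [59046, 157455]]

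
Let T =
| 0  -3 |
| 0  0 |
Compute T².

[[0, 0], [0, 0]]

T is strictly triangular, hence nilpotent: T² = 0, so T² = 0.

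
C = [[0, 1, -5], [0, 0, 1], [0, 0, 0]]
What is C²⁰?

[[0, 0, 0], [0, 0, 0], [0, 0, 0]]

C is strictly triangular, hence nilpotent: C³ = 0, so C²⁰ = 0.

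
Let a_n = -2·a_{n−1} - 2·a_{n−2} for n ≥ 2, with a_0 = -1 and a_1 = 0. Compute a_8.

-16

With companion matrix M = [[-2, -2], [1, 0]], [a_n, a_{n−1}]ᵀ = M·[a_{n−1}, a_{n−2}]ᵀ, so [a_8, a_7]ᵀ = M⁷·[a_1, a_0]ᵀ.
M⁷ = [[0, 16], [-8, -16]], giving [a_8, a_7]ᵀ = [[-16], [16]].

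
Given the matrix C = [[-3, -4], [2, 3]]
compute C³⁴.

C² = I (check: tr C = 0 and det C = -1), so C³⁴ = I since 34 is even.

[[1, 0], [0, 1]]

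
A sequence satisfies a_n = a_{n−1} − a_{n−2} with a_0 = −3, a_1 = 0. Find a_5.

With companion matrix M = [[1, −1], [1, 0]], [a_n, a_{n−1}]ᵀ = M·[a_{n−1}, a_{n−2}]ᵀ, so [a_5, a_4]ᵀ = M⁴·[a_1, a_0]ᵀ.
M⁴ = [[−1, 1], [−1, 0]], giving [a_5, a_4]ᵀ = [[−3], [0]].

−3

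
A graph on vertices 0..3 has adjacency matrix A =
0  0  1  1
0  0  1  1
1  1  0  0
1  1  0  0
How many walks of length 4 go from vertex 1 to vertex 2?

The number of length-4 walks from vertex 1 to vertex 2 is entry (1,2) of A^4, where A is the adjacency matrix.
A^2 = [[2, 2, 0, 0], [2, 2, 0, 0], [0, 0, 2, 2], [0, 0, 2, 2]]
A^3 = [[0, 0, 4, 4], [0, 0, 4, 4], [4, 4, 0, 0], [4, 4, 0, 0]]
A^4 = [[8, 8, 0, 0], [8, 8, 0, 0], [0, 0, 8, 8], [0, 0, 8, 8]]

0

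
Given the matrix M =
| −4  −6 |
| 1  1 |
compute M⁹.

[[−1534, −3066], [511, 1021]]

tr M = −3 and det M = 2, so the characteristic polynomial is λ² − (−3)λ + (2) with roots −2 and −1.
Eigenvectors give P = [[−3, 2], [1, −1]] with P⁻¹ = [[−1, −2], [−1, −3]], and M = P·diag(−2, −1)·P⁻¹.
Then M⁹ = P·diag(−512, −1)·P⁻¹ = [[1536, −2], [−512, 1]] · [[−1, −2], [−1, −3]] = [[−1534, −3066], [511, 1021]].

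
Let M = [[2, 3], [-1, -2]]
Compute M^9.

M² = I (check: tr M = 0 and det M = -1), so M^9 = M since 9 is odd.

[[2, 3], [-1, -2]]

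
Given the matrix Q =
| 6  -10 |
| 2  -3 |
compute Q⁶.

tr Q = 3 and det Q = 2, so the characteristic polynomial is λ² − (3)λ + (2) with roots 1 and 2.
Eigenvectors give P = [[2, 5], [1, 2]] with P⁻¹ = [[-2, 5], [1, -2]], and Q = P·diag(1, 2)·P⁻¹.
Then Q⁶ = P·diag(1, 64)·P⁻¹ = [[2, 320], [1, 128]] · [[-2, 5], [1, -2]] = [[316, -630], [126, -251]].

[[316, -630], [126, -251]]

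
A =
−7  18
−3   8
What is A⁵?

[[−67, 198], [−33, 98]]

tr A = 1 and det A = −2, so the characteristic polynomial is λ² − (1)λ + (−2) with roots 2 and −1.
Eigenvectors give P = [[−2, 3], [−1, 1]] with P⁻¹ = [[1, −3], [1, −2]], and A = P·diag(2, −1)·P⁻¹.
Then A⁵ = P·diag(32, −1)·P⁻¹ = [[−64, −3], [−32, −1]] · [[1, −3], [1, −2]] = [[−67, 198], [−33, 98]].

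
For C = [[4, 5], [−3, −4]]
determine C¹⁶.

[[1, 0], [0, 1]]

C² = I (check: tr C = 0 and det C = −1), so C¹⁶ = I since 16 is even.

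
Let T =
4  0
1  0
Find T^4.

T^2 = [[16, 0], [4, 0]]
T^3 = [[64, 0], [16, 0]]
T^4 = [[256, 0], [64, 0]]

[[256, 0], [64, 0]]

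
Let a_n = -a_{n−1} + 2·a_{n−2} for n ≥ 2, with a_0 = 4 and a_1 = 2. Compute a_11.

With companion matrix C = [[-1, 2], [1, 0]], [a_n, a_{n−1}]ᵀ = C·[a_{n−1}, a_{n−2}]ᵀ, so [a_11, a_10]ᵀ = C¹⁰·[a_1, a_0]ᵀ.
C¹⁰ = [[683, -682], [-341, 342]], giving [a_11, a_10]ᵀ = [[-1362], [686]].

-1362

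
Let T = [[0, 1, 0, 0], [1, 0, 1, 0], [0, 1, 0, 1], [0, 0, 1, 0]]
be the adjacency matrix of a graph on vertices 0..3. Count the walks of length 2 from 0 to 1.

0

The number of length-2 walks from vertex 0 to vertex 1 is entry (0,1) of T², where T is the adjacency matrix.
T² = [[1, 0, 1, 0], [0, 2, 0, 1], [1, 0, 2, 0], [0, 1, 0, 1]]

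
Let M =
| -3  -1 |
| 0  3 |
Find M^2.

[[9, 0], [0, 9]]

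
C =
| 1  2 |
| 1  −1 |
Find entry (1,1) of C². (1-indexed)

3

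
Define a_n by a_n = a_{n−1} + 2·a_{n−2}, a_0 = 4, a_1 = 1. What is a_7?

211

With companion matrix C = [[1, 2], [1, 0]], [a_n, a_{n−1}]ᵀ = C·[a_{n−1}, a_{n−2}]ᵀ, so [a_7, a_6]ᵀ = C^6·[a_1, a_0]ᵀ.
C^6 = [[43, 42], [21, 22]], giving [a_7, a_6]ᵀ = [[211], [109]].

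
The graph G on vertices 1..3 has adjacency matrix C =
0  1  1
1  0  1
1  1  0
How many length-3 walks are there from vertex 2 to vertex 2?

2

The number of length-3 walks from vertex 2 to vertex 2 is entry (2,2) of C^3, where C is the adjacency matrix.
C^2 = [[2, 1, 1], [1, 2, 1], [1, 1, 2]]
C^3 = [[2, 3, 3], [3, 2, 3], [3, 3, 2]]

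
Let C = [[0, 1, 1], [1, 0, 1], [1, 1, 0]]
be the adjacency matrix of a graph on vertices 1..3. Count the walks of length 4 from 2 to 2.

6

The number of length-4 walks from vertex 2 to vertex 2 is entry (2,2) of C⁴, where C is the adjacency matrix.
C² = [[2, 1, 1], [1, 2, 1], [1, 1, 2]]
C³ = [[2, 3, 3], [3, 2, 3], [3, 3, 2]]
C⁴ = [[6, 5, 5], [5, 6, 5], [5, 5, 6]]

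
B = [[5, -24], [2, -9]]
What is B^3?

[[77, -312], [26, -105]]

tr B = -4 and det B = 3, so the characteristic polynomial is λ² − (-4)λ + (3) with roots -3 and -1.
Eigenvectors give P = [[3, 4], [1, 1]] with P⁻¹ = [[-1, 4], [1, -3]], and B = P·diag(-3, -1)·P⁻¹.
Then B^3 = P·diag(-27, -1)·P⁻¹ = [[-81, -4], [-27, -1]] · [[-1, 4], [1, -3]] = [[77, -312], [26, -105]].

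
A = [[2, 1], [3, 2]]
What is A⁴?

A² = [[7, 4], [12, 7]]
A³ = [[26, 15], [45, 26]]
A⁴ = [[97, 56], [168, 97]]

[[97, 56], [168, 97]]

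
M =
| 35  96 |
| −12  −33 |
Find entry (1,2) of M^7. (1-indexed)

tr M = 2 and det M = −3, so the characteristic polynomial is λ² − (2)λ + (−3) with roots −1 and 3.
Eigenvectors give P = [[−8, 3], [3, −1]] with P⁻¹ = [[1, 3], [3, 8]], and M = P·diag(−1, 3)·P⁻¹.
Then M^7 = P·diag(−1, 2187)·P⁻¹ = [[8, 6561], [−3, −2187]] · [[1, 3], [3, 8]] = [[19691, 52512], [−6564, −17505]].

52512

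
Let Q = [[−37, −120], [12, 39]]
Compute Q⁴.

[[−719, −2400], [240, 801]]

tr Q = 2 and det Q = −3, so the characteristic polynomial is λ² − (2)λ + (−3) with roots 3 and −1.
Eigenvectors give P = [[3, 10], [−1, −3]] with P⁻¹ = [[−3, −10], [1, 3]], and Q = P·diag(3, −1)·P⁻¹.
Then Q⁴ = P·diag(81, 1)·P⁻¹ = [[243, 10], [−81, −3]] · [[−3, −10], [1, 3]] = [[−719, −2400], [240, 801]].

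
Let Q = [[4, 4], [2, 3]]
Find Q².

[[24, 28], [14, 17]]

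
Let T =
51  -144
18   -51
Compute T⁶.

[[729, 0], [0, 729]]

tr T = 0 and det T = -9, so the characteristic polynomial is λ² − (0)λ + (-9) with roots -3 and 3.
Eigenvectors give P = [[-8, -3], [-3, -1]] with P⁻¹ = [[1, -3], [-3, 8]], and T = P·diag(-3, 3)·P⁻¹.
Then T⁶ = P·diag(729, 729)·P⁻¹ = [[-5832, -2187], [-2187, -729]] · [[1, -3], [-3, 8]] = [[729, 0], [0, 729]].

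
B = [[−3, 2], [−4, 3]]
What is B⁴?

[[1, 0], [0, 1]]

B² = I (check: tr B = 0 and det B = −1), so B⁴ = I since 4 is even.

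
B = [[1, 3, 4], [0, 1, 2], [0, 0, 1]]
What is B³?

[[1, 9, 30], [0, 1, 6], [0, 0, 1]]

B = I + N where N = [[0, 3, 4], [0, 0, 2], [0, 0, 0]] is strictly upper-triangular, so N³ = 0.
(I + N)³ = I + 3·N + 3·N² = [[1, 9, 30], [0, 1, 6], [0, 0, 1]].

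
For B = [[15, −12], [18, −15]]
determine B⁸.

[[6561, 0], [0, 6561]]

tr B = 0 and det B = −9, so the characteristic polynomial is λ² − (0)λ + (−9) with roots 3 and −3.
Eigenvectors give P = [[1, −2], [1, −3]] with P⁻¹ = [[3, −2], [1, −1]], and B = P·diag(3, −3)·P⁻¹.
Then B⁸ = P·diag(6561, 6561)·P⁻¹ = [[6561, −13122], [6561, −19683]] · [[3, −2], [1, −1]] = [[6561, 0], [0, 6561]].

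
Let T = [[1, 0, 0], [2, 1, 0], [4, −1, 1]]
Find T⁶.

[[1, 0, 0], [12, 1, 0], [−6, −6, 1]]

T = I + N where N = [[0, 0, 0], [2, 0, 0], [4, −1, 0]] is strictly lower-triangular, so N³ = 0.
(I + N)⁶ = I + 6·N + 15·N² = [[1, 0, 0], [12, 1, 0], [−6, −6, 1]].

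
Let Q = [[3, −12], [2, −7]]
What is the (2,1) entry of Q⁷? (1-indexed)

tr Q = −4 and det Q = 3, so the characteristic polynomial is λ² − (−4)λ + (3) with roots −3 and −1.
Eigenvectors give P = [[−2, 3], [−1, 1]] with P⁻¹ = [[1, −3], [1, −2]], and Q = P·diag(−3, −1)·P⁻¹.
Then Q⁷ = P·diag(−2187, −1)·P⁻¹ = [[4374, −3], [2187, −1]] · [[1, −3], [1, −2]] = [[4371, −13116], [2186, −6559]].

2186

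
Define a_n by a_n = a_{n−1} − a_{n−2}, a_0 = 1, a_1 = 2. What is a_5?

With companion matrix C = [[1, −1], [1, 0]], [a_n, a_{n−1}]ᵀ = C·[a_{n−1}, a_{n−2}]ᵀ, so [a_5, a_4]ᵀ = C⁴·[a_1, a_0]ᵀ.
C⁴ = [[−1, 1], [−1, 0]], giving [a_5, a_4]ᵀ = [[−1], [−2]].

−1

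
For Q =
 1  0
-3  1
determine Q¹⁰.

[[1, 0], [-30, 1]]

Q = I + N where N = [[0, 0], [-3, 0]] is strictly lower-triangular, so N² = 0.
(I + N)¹⁰ = I + 10·N = [[1, 0], [-30, 1]].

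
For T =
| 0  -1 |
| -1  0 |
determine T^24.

T² = I (check: tr T = 0 and det T = -1), so T^24 = I since 24 is even.

[[1, 0], [0, 1]]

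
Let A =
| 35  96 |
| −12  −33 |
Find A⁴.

tr A = 2 and det A = −3, so the characteristic polynomial is λ² − (2)λ + (−3) with roots −1 and 3.
Eigenvectors give P = [[−8, −3], [3, 1]] with P⁻¹ = [[1, 3], [−3, −8]], and A = P·diag(−1, 3)·P⁻¹.
Then A⁴ = P·diag(1, 81)·P⁻¹ = [[−8, −243], [3, 81]] · [[1, 3], [−3, −8]] = [[721, 1920], [−240, −639]].

[[721, 1920], [−240, −639]]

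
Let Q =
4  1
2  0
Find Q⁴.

Q² = [[18, 4], [8, 2]]
Q³ = [[80, 18], [36, 8]]
Q⁴ = [[356, 80], [160, 36]]

[[356, 80], [160, 36]]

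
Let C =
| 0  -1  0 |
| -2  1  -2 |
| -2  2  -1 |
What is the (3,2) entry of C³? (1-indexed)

-2

C² = [[2, -1, 2], [2, -1, 0], [-2, 2, -3]]
C³ = [[-2, 1, 0], [2, -3, 2], [2, -2, -1]]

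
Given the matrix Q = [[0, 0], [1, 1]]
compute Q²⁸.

[[0, 0], [1, 1]]

Q² = Q (a projection; rank 1, trace 1), so Q²⁸ = Q.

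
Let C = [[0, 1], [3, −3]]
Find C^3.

[[−9, 12], [36, −45]]

C^2 = [[3, −3], [−9, 12]]
C^3 = [[−9, 12], [36, −45]]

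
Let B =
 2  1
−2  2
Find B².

[[2, 4], [−8, 2]]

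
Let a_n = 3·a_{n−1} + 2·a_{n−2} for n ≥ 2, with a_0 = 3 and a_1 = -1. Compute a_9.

15311

With companion matrix T = [[3, 2], [1, 0]], [a_n, a_{n−1}]ᵀ = T·[a_{n−1}, a_{n−2}]ᵀ, so [a_9, a_8]ᵀ = T⁸·[a_1, a_0]ᵀ.
T⁸ = [[22363, 12558], [6279, 3526]], giving [a_9, a_8]ᵀ = [[15311], [4299]].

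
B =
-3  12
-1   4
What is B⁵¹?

[[-3, 12], [-1, 4]]

B² = B (a projection; rank 1, trace 1), so B⁵¹ = B.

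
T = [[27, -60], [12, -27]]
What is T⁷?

tr T = 0 and det T = -9, so the characteristic polynomial is λ² − (0)λ + (-9) with roots -3 and 3.
Eigenvectors give P = [[2, 5], [1, 2]] with P⁻¹ = [[-2, 5], [1, -2]], and T = P·diag(-3, 3)·P⁻¹.
Then T⁷ = P·diag(-2187, 2187)·P⁻¹ = [[-4374, 10935], [-2187, 4374]] · [[-2, 5], [1, -2]] = [[19683, -43740], [8748, -19683]].

[[19683, -43740], [8748, -19683]]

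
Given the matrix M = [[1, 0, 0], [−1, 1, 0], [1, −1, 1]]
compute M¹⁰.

[[1, 0, 0], [−10, 1, 0], [55, −10, 1]]

M = I + N where N = [[0, 0, 0], [−1, 0, 0], [1, −1, 0]] is strictly lower-triangular, so N³ = 0.
(I + N)¹⁰ = I + 10·N + 45·N² = [[1, 0, 0], [−10, 1, 0], [55, −10, 1]].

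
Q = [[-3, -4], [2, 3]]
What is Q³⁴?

Q² = I (check: tr Q = 0 and det Q = -1), so Q³⁴ = I since 34 is even.

[[1, 0], [0, 1]]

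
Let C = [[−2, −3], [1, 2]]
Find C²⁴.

C² = I (check: tr C = 0 and det C = −1), so C²⁴ = I since 24 is even.

[[1, 0], [0, 1]]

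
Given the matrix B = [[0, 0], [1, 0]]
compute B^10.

[[0, 0], [0, 0]]

B is strictly triangular, hence nilpotent: B^2 = 0, so B^10 = 0.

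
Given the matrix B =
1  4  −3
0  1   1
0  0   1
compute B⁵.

[[1, 20, 25], [0, 1, 5], [0, 0, 1]]

B = I + N where N = [[0, 4, −3], [0, 0, 1], [0, 0, 0]] is strictly upper-triangular, so N³ = 0.
(I + N)⁵ = I + 5·N + 10·N² = [[1, 20, 25], [0, 1, 5], [0, 0, 1]].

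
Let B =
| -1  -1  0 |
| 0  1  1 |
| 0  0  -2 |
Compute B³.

[[-1, -1, 2], [0, 1, 3], [0, 0, -8]]

B² = [[1, 0, -1], [0, 1, -1], [0, 0, 4]]
B³ = [[-1, -1, 2], [0, 1, 3], [0, 0, -8]]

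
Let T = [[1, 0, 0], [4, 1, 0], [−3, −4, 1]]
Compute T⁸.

T = I + N where N = [[0, 0, 0], [4, 0, 0], [−3, −4, 0]] is strictly lower-triangular, so N³ = 0.
(I + N)⁸ = I + 8·N + 28·N² = [[1, 0, 0], [32, 1, 0], [−472, −32, 1]].

[[1, 0, 0], [32, 1, 0], [−472, −32, 1]]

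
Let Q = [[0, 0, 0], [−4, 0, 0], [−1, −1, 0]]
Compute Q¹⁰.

[[0, 0, 0], [0, 0, 0], [0, 0, 0]]

Q is strictly triangular, hence nilpotent: Q³ = 0, so Q¹⁰ = 0.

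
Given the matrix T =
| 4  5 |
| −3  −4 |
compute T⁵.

T² = I (check: tr T = 0 and det T = −1), so T⁵ = T since 5 is odd.

[[4, 5], [−3, −4]]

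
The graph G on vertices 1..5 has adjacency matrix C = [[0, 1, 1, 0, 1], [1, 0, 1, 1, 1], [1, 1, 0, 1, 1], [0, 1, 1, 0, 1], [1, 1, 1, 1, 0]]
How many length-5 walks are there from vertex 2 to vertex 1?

124

The number of length-5 walks from vertex 2 to vertex 1 is entry (2,1) of C⁵, where C is the adjacency matrix.
C² = [[3, 2, 2, 3, 2], [2, 4, 3, 2, 3], [2, 3, 4, 2, 3], [3, 2, 2, 3, 2], [2, 3, 3, 2, 4]]
C³ = [[6, 10, 10, 6, 10], [10, 10, 11, 10, 11], [10, 11, 10, 10, 11], [6, 10, 10, 6, 10], [10, 11, 11, 10, 10]]
C⁴ = [[30, 32, 32, 30, 32], [32, 42, 41, 32, 41], [32, 41, 42, 32, 41], [30, 32, 32, 30, 32], [32, 41, 41, 32, 42]]
C⁵ = [[96, 124, 124, 96, 124], [124, 146, 147, 124, 147], [124, 147, 146, 124, 147], [96, 124, 124, 96, 124], [124, 147, 147, 124, 146]]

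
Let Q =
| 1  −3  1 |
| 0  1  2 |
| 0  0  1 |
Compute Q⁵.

[[1, −15, −55], [0, 1, 10], [0, 0, 1]]

Q = I + N where N = [[0, −3, 1], [0, 0, 2], [0, 0, 0]] is strictly upper-triangular, so N³ = 0.
(I + N)⁵ = I + 5·N + 10·N² = [[1, −15, −55], [0, 1, 10], [0, 0, 1]].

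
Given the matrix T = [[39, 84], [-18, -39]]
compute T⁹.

tr T = 0 and det T = -9, so the characteristic polynomial is λ² − (0)λ + (-9) with roots 3 and -3.
Eigenvectors give P = [[7, -2], [-3, 1]] with P⁻¹ = [[1, 2], [3, 7]], and T = P·diag(3, -3)·P⁻¹.
Then T⁹ = P·diag(19683, -19683)·P⁻¹ = [[137781, 39366], [-59049, -19683]] · [[1, 2], [3, 7]] = [[255879, 551124], [-118098, -255879]].

[[255879, 551124], [-118098, -255879]]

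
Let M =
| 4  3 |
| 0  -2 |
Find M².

[[16, 6], [0, 4]]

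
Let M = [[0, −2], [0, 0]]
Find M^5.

M is strictly triangular, hence nilpotent: M^2 = 0, so M^5 = 0.

[[0, 0], [0, 0]]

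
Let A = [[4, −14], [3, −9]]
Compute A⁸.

tr A = −5 and det A = 6, so the characteristic polynomial is λ² − (−5)λ + (6) with roots −2 and −3.
Eigenvectors give P = [[−7, 2], [−3, 1]] with P⁻¹ = [[−1, 2], [−3, 7]], and A = P·diag(−2, −3)·P⁻¹.
Then A⁸ = P·diag(256, 6561)·P⁻¹ = [[−1792, 13122], [−768, 6561]] · [[−1, 2], [−3, 7]] = [[−37574, 88270], [−18915, 44391]].

[[−37574, 88270], [−18915, 44391]]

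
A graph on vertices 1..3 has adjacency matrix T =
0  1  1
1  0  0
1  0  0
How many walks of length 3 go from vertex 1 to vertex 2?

2

The number of length-3 walks from vertex 1 to vertex 2 is entry (1,2) of T³, where T is the adjacency matrix.
T² = [[2, 0, 0], [0, 1, 1], [0, 1, 1]]
T³ = [[0, 2, 2], [2, 0, 0], [2, 0, 0]]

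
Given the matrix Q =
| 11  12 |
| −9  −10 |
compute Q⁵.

tr Q = 1 and det Q = −2, so the characteristic polynomial is λ² − (1)λ + (−2) with roots 2 and −1.
Eigenvectors give P = [[4, −1], [−3, 1]] with P⁻¹ = [[1, 1], [3, 4]], and Q = P·diag(2, −1)·P⁻¹.
Then Q⁵ = P·diag(32, −1)·P⁻¹ = [[128, 1], [−96, −1]] · [[1, 1], [3, 4]] = [[131, 132], [−99, −100]].

[[131, 132], [−99, −100]]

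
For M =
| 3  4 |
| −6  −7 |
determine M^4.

[[−159, −160], [240, 241]]

tr M = −4 and det M = 3, so the characteristic polynomial is λ² − (−4)λ + (3) with roots −1 and −3.
Eigenvectors give P = [[−1, −2], [1, 3]] with P⁻¹ = [[−3, −2], [1, 1]], and M = P·diag(−1, −3)·P⁻¹.
Then M^4 = P·diag(1, 81)·P⁻¹ = [[−1, −162], [1, 243]] · [[−3, −2], [1, 1]] = [[−159, −160], [240, 241]].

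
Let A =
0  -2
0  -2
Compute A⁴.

[[0, 16], [0, 16]]

A² = [[0, 4], [0, 4]]
A³ = [[0, -8], [0, -8]]
A⁴ = [[0, 16], [0, 16]]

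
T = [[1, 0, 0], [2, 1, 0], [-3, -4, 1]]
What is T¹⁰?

T = I + N where N = [[0, 0, 0], [2, 0, 0], [-3, -4, 0]] is strictly lower-triangular, so N³ = 0.
(I + N)¹⁰ = I + 10·N + 45·N² = [[1, 0, 0], [20, 1, 0], [-390, -40, 1]].

[[1, 0, 0], [20, 1, 0], [-390, -40, 1]]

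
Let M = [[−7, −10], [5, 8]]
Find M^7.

tr M = 1 and det M = −6, so the characteristic polynomial is λ² − (1)λ + (−6) with roots −2 and 3.
Eigenvectors give P = [[−2, −1], [1, 1]] with P⁻¹ = [[−1, −1], [1, 2]], and M = P·diag(−2, 3)·P⁻¹.
Then M^7 = P·diag(−128, 2187)·P⁻¹ = [[256, −2187], [−128, 2187]] · [[−1, −1], [1, 2]] = [[−2443, −4630], [2315, 4502]].

[[−2443, −4630], [2315, 4502]]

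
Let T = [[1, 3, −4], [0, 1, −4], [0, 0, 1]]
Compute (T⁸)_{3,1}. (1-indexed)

0

T = I + N where N = [[0, 3, −4], [0, 0, −4], [0, 0, 0]] is strictly upper-triangular, so N³ = 0.
(I + N)⁸ = I + 8·N + 28·N² = [[1, 24, −368], [0, 1, −32], [0, 0, 1]].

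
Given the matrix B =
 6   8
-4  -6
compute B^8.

[[256, 0], [0, 256]]

tr B = 0 and det B = -4, so the characteristic polynomial is λ² − (0)λ + (-4) with roots 2 and -2.
Eigenvectors give P = [[2, -1], [-1, 1]] with P⁻¹ = [[1, 1], [1, 2]], and B = P·diag(2, -2)·P⁻¹.
Then B^8 = P·diag(256, 256)·P⁻¹ = [[512, -256], [-256, 256]] · [[1, 1], [1, 2]] = [[256, 0], [0, 256]].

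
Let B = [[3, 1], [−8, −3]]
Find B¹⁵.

B² = I (check: tr B = 0 and det B = −1), so B¹⁵ = B since 15 is odd.

[[3, 1], [−8, −3]]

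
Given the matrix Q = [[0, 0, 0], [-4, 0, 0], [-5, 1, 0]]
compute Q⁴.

Q is strictly triangular, hence nilpotent: Q³ = 0, so Q⁴ = 0.

[[0, 0, 0], [0, 0, 0], [0, 0, 0]]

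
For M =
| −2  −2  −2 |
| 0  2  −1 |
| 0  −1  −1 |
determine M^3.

M^2 = [[4, 2, 8], [0, 5, −1], [0, −1, 2]]
M^3 = [[−8, −12, −18], [0, 11, −4], [0, −4, −1]]

[[−8, −12, −18], [0, 11, −4], [0, −4, −1]]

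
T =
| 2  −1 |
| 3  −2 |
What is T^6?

[[1, 0], [0, 1]]

T² = I (check: tr T = 0 and det T = −1), so T^6 = I since 6 is even.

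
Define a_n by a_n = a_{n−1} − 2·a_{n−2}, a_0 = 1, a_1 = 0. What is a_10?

34

With companion matrix B = [[1, −2], [1, 0]], [a_n, a_{n−1}]ᵀ = B·[a_{n−1}, a_{n−2}]ᵀ, so [a_10, a_9]ᵀ = B^9·[a_1, a_0]ᵀ.
B^9 = [[−11, 34], [−17, 6]], giving [a_10, a_9]ᵀ = [[34], [6]].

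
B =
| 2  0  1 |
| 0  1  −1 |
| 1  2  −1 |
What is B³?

[[11, 4, 2], [−2, −1, 0], [2, 0, 1]]

B² = [[5, 2, 1], [−1, −1, 0], [1, 0, 0]]
B³ = [[11, 4, 2], [−2, −1, 0], [2, 0, 1]]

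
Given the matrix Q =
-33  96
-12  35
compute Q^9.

[[-157473, 472416], [-59052, 177155]]

tr Q = 2 and det Q = -3, so the characteristic polynomial is λ² − (2)λ + (-3) with roots 3 and -1.
Eigenvectors give P = [[-8, 3], [-3, 1]] with P⁻¹ = [[1, -3], [3, -8]], and Q = P·diag(3, -1)·P⁻¹.
Then Q^9 = P·diag(19683, -1)·P⁻¹ = [[-157464, -3], [-59049, -1]] · [[1, -3], [3, -8]] = [[-157473, 472416], [-59052, 177155]].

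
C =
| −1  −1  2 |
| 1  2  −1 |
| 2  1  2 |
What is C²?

[[4, 1, 3], [−1, 2, −2], [3, 2, 7]]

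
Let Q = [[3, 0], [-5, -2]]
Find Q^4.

tr Q = 1 and det Q = -6, so the characteristic polynomial is λ² − (1)λ + (-6) with roots -2 and 3.
Eigenvectors give P = [[0, -1], [1, 1]] with P⁻¹ = [[1, 1], [-1, 0]], and Q = P·diag(-2, 3)·P⁻¹.
Then Q^4 = P·diag(16, 81)·P⁻¹ = [[0, -81], [16, 81]] · [[1, 1], [-1, 0]] = [[81, 0], [-65, 16]].

[[81, 0], [-65, 16]]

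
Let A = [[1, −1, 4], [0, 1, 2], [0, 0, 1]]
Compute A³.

A = I + N where N = [[0, −1, 4], [0, 0, 2], [0, 0, 0]] is strictly upper-triangular, so N³ = 0.
(I + N)³ = I + 3·N + 3·N² = [[1, −3, 6], [0, 1, 6], [0, 0, 1]].

[[1, −3, 6], [0, 1, 6], [0, 0, 1]]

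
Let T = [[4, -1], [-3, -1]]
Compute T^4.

T^2 = [[19, -3], [-9, 4]]
T^3 = [[85, -16], [-48, 5]]
T^4 = [[388, -69], [-207, 43]]

[[388, -69], [-207, 43]]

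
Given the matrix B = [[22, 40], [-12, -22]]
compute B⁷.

[[1408, 2560], [-768, -1408]]

tr B = 0 and det B = -4, so the characteristic polynomial is λ² − (0)λ + (-4) with roots -2 and 2.
Eigenvectors give P = [[-5, -2], [3, 1]] with P⁻¹ = [[1, 2], [-3, -5]], and B = P·diag(-2, 2)·P⁻¹.
Then B⁷ = P·diag(-128, 128)·P⁻¹ = [[640, -256], [-384, 128]] · [[1, 2], [-3, -5]] = [[1408, 2560], [-768, -1408]].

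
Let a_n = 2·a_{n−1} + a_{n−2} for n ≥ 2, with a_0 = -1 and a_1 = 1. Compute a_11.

3363

With companion matrix A = [[2, 1], [1, 0]], [a_n, a_{n−1}]ᵀ = A·[a_{n−1}, a_{n−2}]ᵀ, so [a_11, a_10]ᵀ = A¹⁰·[a_1, a_0]ᵀ.
A¹⁰ = [[5741, 2378], [2378, 985]], giving [a_11, a_10]ᵀ = [[3363], [1393]].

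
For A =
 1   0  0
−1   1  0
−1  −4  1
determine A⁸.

[[1, 0, 0], [−8, 1, 0], [104, −32, 1]]

A = I + N where N = [[0, 0, 0], [−1, 0, 0], [−1, −4, 0]] is strictly lower-triangular, so N³ = 0.
(I + N)⁸ = I + 8·N + 28·N² = [[1, 0, 0], [−8, 1, 0], [104, −32, 1]].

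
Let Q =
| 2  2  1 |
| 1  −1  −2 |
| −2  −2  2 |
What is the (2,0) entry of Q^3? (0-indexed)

Q^2 = [[4, 0, 0], [5, 7, −1], [−10, −6, 6]]
Q^3 = [[8, 8, 4], [19, 5, −11], [−38, −26, 14]]

−38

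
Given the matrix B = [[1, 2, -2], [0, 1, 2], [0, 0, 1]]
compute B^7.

[[1, 14, 70], [0, 1, 14], [0, 0, 1]]

B = I + N where N = [[0, 2, -2], [0, 0, 2], [0, 0, 0]] is strictly upper-triangular, so N^3 = 0.
(I + N)^7 = I + 7·N + 21·N^2 = [[1, 14, 70], [0, 1, 14], [0, 0, 1]].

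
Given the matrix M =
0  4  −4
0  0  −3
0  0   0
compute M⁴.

M is strictly triangular, hence nilpotent: M³ = 0, so M⁴ = 0.

[[0, 0, 0], [0, 0, 0], [0, 0, 0]]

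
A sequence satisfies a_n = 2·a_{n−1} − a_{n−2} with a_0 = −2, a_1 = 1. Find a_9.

25

With companion matrix B = [[2, −1], [1, 0]], [a_n, a_{n−1}]ᵀ = B·[a_{n−1}, a_{n−2}]ᵀ, so [a_9, a_8]ᵀ = B⁸·[a_1, a_0]ᵀ.
B⁸ = [[9, −8], [8, −7]], giving [a_9, a_8]ᵀ = [[25], [22]].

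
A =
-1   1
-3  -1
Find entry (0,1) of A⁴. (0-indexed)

8

A² = [[-2, -2], [6, -2]]
A³ = [[8, 0], [0, 8]]
A⁴ = [[-8, 8], [-24, -8]]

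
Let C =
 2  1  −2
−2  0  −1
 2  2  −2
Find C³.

C² = [[−2, −2, −1], [−6, −4, 6], [−4, −2, −2]]
C³ = [[−2, −4, 8], [8, 6, 4], [−8, −8, 14]]

[[−2, −4, 8], [8, 6, 4], [−8, −8, 14]]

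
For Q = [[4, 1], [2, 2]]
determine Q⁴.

[[396, 144], [288, 108]]

Q² = [[18, 6], [12, 6]]
Q³ = [[84, 30], [60, 24]]
Q⁴ = [[396, 144], [288, 108]]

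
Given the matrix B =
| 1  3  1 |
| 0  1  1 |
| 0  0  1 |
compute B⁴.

B = I + N where N = [[0, 3, 1], [0, 0, 1], [0, 0, 0]] is strictly upper-triangular, so N³ = 0.
(I + N)⁴ = I + 4·N + 6·N² = [[1, 12, 22], [0, 1, 4], [0, 0, 1]].

[[1, 12, 22], [0, 1, 4], [0, 0, 1]]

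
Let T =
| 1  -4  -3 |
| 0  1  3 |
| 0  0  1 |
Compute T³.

T = I + N where N = [[0, -4, -3], [0, 0, 3], [0, 0, 0]] is strictly upper-triangular, so N³ = 0.
(I + N)³ = I + 3·N + 3·N² = [[1, -12, -45], [0, 1, 9], [0, 0, 1]].

[[1, -12, -45], [0, 1, 9], [0, 0, 1]]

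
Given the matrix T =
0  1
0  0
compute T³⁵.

T is strictly triangular, hence nilpotent: T² = 0, so T³⁵ = 0.

[[0, 0], [0, 0]]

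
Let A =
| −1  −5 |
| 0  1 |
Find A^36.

A² = I (check: tr A = 0 and det A = −1), so A^36 = I since 36 is even.

[[1, 0], [0, 1]]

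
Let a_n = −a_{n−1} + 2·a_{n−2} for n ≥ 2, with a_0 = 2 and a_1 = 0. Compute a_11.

With companion matrix T = [[−1, 2], [1, 0]], [a_n, a_{n−1}]ᵀ = T·[a_{n−1}, a_{n−2}]ᵀ, so [a_11, a_10]ᵀ = T¹⁰·[a_1, a_0]ᵀ.
T¹⁰ = [[683, −682], [−341, 342]], giving [a_11, a_10]ᵀ = [[−1364], [684]].

−1364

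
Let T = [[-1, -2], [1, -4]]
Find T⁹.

tr T = -5 and det T = 6, so the characteristic polynomial is λ² − (-5)λ + (6) with roots -2 and -3.
Eigenvectors give P = [[2, 1], [1, 1]] with P⁻¹ = [[1, -1], [-1, 2]], and T = P·diag(-2, -3)·P⁻¹.
Then T⁹ = P·diag(-512, -19683)·P⁻¹ = [[-1024, -19683], [-512, -19683]] · [[1, -1], [-1, 2]] = [[18659, -38342], [19171, -38854]].

[[18659, -38342], [19171, -38854]]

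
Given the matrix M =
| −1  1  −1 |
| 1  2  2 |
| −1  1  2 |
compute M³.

[[−4, 4, −1], [1, 20, 29], [−4, 13, 20]]

M² = [[3, 0, 1], [−1, 7, 7], [0, 3, 7]]
M³ = [[−4, 4, −1], [1, 20, 29], [−4, 13, 20]]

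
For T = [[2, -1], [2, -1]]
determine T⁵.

T² = T (a projection; rank 1, trace 1), so T⁵ = T.

[[2, -1], [2, -1]]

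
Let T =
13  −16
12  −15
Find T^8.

tr T = −2 and det T = −3, so the characteristic polynomial is λ² − (−2)λ + (−3) with roots 1 and −3.
Eigenvectors give P = [[4, 1], [3, 1]] with P⁻¹ = [[1, −1], [−3, 4]], and T = P·diag(1, −3)·P⁻¹.
Then T^8 = P·diag(1, 6561)·P⁻¹ = [[4, 6561], [3, 6561]] · [[1, −1], [−3, 4]] = [[−19679, 26240], [−19680, 26241]].

[[−19679, 26240], [−19680, 26241]]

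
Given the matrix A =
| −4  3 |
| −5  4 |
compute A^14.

A² = I (check: tr A = 0 and det A = −1), so A^14 = I since 14 is even.

[[1, 0], [0, 1]]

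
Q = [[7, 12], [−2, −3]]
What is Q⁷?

tr Q = 4 and det Q = 3, so the characteristic polynomial is λ² − (4)λ + (3) with roots 1 and 3.
Eigenvectors give P = [[−2, 3], [1, −1]] with P⁻¹ = [[1, 3], [1, 2]], and Q = P·diag(1, 3)·P⁻¹.
Then Q⁷ = P·diag(1, 2187)·P⁻¹ = [[−2, 6561], [1, −2187]] · [[1, 3], [1, 2]] = [[6559, 13116], [−2186, −4371]].

[[6559, 13116], [−2186, −4371]]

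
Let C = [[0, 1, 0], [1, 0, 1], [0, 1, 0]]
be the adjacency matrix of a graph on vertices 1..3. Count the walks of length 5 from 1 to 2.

The number of length-5 walks from vertex 1 to vertex 2 is entry (1,2) of C⁵, where C is the adjacency matrix.
C² = [[1, 0, 1], [0, 2, 0], [1, 0, 1]]
C³ = [[0, 2, 0], [2, 0, 2], [0, 2, 0]]
C⁴ = [[2, 0, 2], [0, 4, 0], [2, 0, 2]]
C⁵ = [[0, 4, 0], [4, 0, 4], [0, 4, 0]]

4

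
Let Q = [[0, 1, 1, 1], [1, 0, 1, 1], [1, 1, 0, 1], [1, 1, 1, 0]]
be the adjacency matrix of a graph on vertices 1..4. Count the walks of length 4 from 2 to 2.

The number of length-4 walks from vertex 2 to vertex 2 is entry (2,2) of Q^4, where Q is the adjacency matrix.
Q^2 = [[3, 2, 2, 2], [2, 3, 2, 2], [2, 2, 3, 2], [2, 2, 2, 3]]
Q^3 = [[6, 7, 7, 7], [7, 6, 7, 7], [7, 7, 6, 7], [7, 7, 7, 6]]
Q^4 = [[21, 20, 20, 20], [20, 21, 20, 20], [20, 20, 21, 20], [20, 20, 20, 21]]

21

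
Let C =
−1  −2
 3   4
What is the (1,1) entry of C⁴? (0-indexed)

46

tr C = 3 and det C = 2, so the characteristic polynomial is λ² − (3)λ + (2) with roots 2 and 1.
Eigenvectors give P = [[−2, −1], [3, 1]] with P⁻¹ = [[1, 1], [−3, −2]], and C = P·diag(2, 1)·P⁻¹.
Then C⁴ = P·diag(16, 1)·P⁻¹ = [[−32, −1], [48, 1]] · [[1, 1], [−3, −2]] = [[−29, −30], [45, 46]].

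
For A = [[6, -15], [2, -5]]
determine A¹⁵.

A² = A (a projection; rank 1, trace 1), so A¹⁵ = A.

[[6, -15], [2, -5]]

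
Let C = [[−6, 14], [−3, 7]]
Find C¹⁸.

C² = C (a projection; rank 1, trace 1), so C¹⁸ = C.

[[−6, 14], [−3, 7]]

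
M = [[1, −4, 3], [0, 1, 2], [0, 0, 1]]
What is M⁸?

[[1, −32, −200], [0, 1, 16], [0, 0, 1]]

M = I + N where N = [[0, −4, 3], [0, 0, 2], [0, 0, 0]] is strictly upper-triangular, so N³ = 0.
(I + N)⁸ = I + 8·N + 28·N² = [[1, −32, −200], [0, 1, 16], [0, 0, 1]].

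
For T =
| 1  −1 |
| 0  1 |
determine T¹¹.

T = I + N where N = [[0, −1], [0, 0]] is strictly upper-triangular, so N² = 0.
(I + N)¹¹ = I + 11·N = [[1, −11], [0, 1]].

[[1, −11], [0, 1]]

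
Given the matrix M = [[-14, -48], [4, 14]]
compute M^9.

[[-3584, -12288], [1024, 3584]]

tr M = 0 and det M = -4, so the characteristic polynomial is λ² − (0)λ + (-4) with roots -2 and 2.
Eigenvectors give P = [[4, -3], [-1, 1]] with P⁻¹ = [[1, 3], [1, 4]], and M = P·diag(-2, 2)·P⁻¹.
Then M^9 = P·diag(-512, 512)·P⁻¹ = [[-2048, -1536], [512, 512]] · [[1, 3], [1, 4]] = [[-3584, -12288], [1024, 3584]].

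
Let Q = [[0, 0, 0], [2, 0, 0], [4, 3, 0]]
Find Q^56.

Q is strictly triangular, hence nilpotent: Q^3 = 0, so Q^56 = 0.

[[0, 0, 0], [0, 0, 0], [0, 0, 0]]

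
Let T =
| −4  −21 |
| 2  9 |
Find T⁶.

tr T = 5 and det T = 6, so the characteristic polynomial is λ² − (5)λ + (6) with roots 2 and 3.
Eigenvectors give P = [[7, −3], [−2, 1]] with P⁻¹ = [[1, 3], [2, 7]], and T = P·diag(2, 3)·P⁻¹.
Then T⁶ = P·diag(64, 729)·P⁻¹ = [[448, −2187], [−128, 729]] · [[1, 3], [2, 7]] = [[−3926, −13965], [1330, 4719]].

[[−3926, −13965], [1330, 4719]]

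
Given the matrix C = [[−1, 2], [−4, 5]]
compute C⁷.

tr C = 4 and det C = 3, so the characteristic polynomial is λ² − (4)λ + (3) with roots 3 and 1.
Eigenvectors give P = [[−1, 1], [−2, 1]] with P⁻¹ = [[1, −1], [2, −1]], and C = P·diag(3, 1)·P⁻¹.
Then C⁷ = P·diag(2187, 1)·P⁻¹ = [[−2187, 1], [−4374, 1]] · [[1, −1], [2, −1]] = [[−2185, 2186], [−4372, 4373]].

[[−2185, 2186], [−4372, 4373]]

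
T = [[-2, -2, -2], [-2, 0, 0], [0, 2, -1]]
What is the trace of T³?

-9

T² = [[8, 0, 6], [4, 4, 4], [-4, -2, 1]]
T³ = [[-16, -4, -22], [-16, 0, -12], [12, 10, 7]]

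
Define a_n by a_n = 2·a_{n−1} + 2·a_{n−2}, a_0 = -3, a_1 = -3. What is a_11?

With companion matrix A = [[2, 2], [1, 0]], [a_n, a_{n−1}]ᵀ = A·[a_{n−1}, a_{n−2}]ᵀ, so [a_11, a_10]ᵀ = A^10·[a_1, a_0]ᵀ.
A^10 = [[18272, 13376], [6688, 4896]], giving [a_11, a_10]ᵀ = [[-94944], [-34752]].

-94944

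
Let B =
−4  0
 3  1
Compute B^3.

B^2 = [[16, 0], [−9, 1]]
B^3 = [[−64, 0], [39, 1]]

[[−64, 0], [39, 1]]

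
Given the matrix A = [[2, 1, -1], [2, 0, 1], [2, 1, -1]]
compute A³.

A² = [[4, 1, 0], [6, 3, -3], [4, 1, 0]]
A³ = [[10, 4, -3], [12, 3, 0], [10, 4, -3]]

[[10, 4, -3], [12, 3, 0], [10, 4, -3]]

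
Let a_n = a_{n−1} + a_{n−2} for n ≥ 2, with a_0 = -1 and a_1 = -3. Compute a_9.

With companion matrix T = [[1, 1], [1, 0]], [a_n, a_{n−1}]ᵀ = T·[a_{n−1}, a_{n−2}]ᵀ, so [a_9, a_8]ᵀ = T^8·[a_1, a_0]ᵀ.
T^8 = [[34, 21], [21, 13]], giving [a_9, a_8]ᵀ = [[-123], [-76]].

-123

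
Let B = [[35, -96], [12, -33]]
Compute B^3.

[[251, -672], [84, -225]]

tr B = 2 and det B = -3, so the characteristic polynomial is λ² − (2)λ + (-3) with roots -1 and 3.
Eigenvectors give P = [[-8, 3], [-3, 1]] with P⁻¹ = [[1, -3], [3, -8]], and B = P·diag(-1, 3)·P⁻¹.
Then B^3 = P·diag(-1, 27)·P⁻¹ = [[8, 81], [3, 27]] · [[1, -3], [3, -8]] = [[251, -672], [84, -225]].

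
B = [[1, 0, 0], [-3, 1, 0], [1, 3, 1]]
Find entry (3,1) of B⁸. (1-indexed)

B = I + N where N = [[0, 0, 0], [-3, 0, 0], [1, 3, 0]] is strictly lower-triangular, so N³ = 0.
(I + N)⁸ = I + 8·N + 28·N² = [[1, 0, 0], [-24, 1, 0], [-244, 24, 1]].

-244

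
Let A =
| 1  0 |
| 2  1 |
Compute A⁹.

[[1, 0], [18, 1]]

A = I + N where N = [[0, 0], [2, 0]] is strictly lower-triangular, so N² = 0.
(I + N)⁹ = I + 9·N = [[1, 0], [18, 1]].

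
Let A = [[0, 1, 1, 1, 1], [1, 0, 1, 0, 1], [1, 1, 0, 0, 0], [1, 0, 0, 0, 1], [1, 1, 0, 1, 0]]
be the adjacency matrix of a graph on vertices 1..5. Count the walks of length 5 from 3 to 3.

The number of length-5 walks from vertex 3 to vertex 3 is entry (3,3) of A⁵, where A is the adjacency matrix.
A² = [[4, 2, 1, 1, 2], [2, 3, 1, 2, 1], [1, 1, 2, 1, 2], [1, 2, 1, 2, 1], [2, 1, 2, 1, 3]]
A³ = [[6, 7, 6, 6, 7], [7, 4, 5, 3, 7], [6, 5, 2, 3, 3], [6, 3, 3, 2, 5], [7, 7, 3, 5, 4]]
A⁴ = [[26, 19, 13, 13, 19], [19, 19, 11, 14, 14], [13, 11, 11, 9, 14], [13, 14, 9, 11, 11], [19, 14, 14, 11, 19]]
A⁵ = [[64, 58, 45, 45, 58], [58, 44, 38, 33, 52], [45, 38, 24, 27, 33], [45, 33, 27, 24, 38], [58, 52, 33, 38, 44]]

24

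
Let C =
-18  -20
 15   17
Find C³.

tr C = -1 and det C = -6, so the characteristic polynomial is λ² − (-1)λ + (-6) with roots 2 and -3.
Eigenvectors give P = [[-1, -4], [1, 3]] with P⁻¹ = [[3, 4], [-1, -1]], and C = P·diag(2, -3)·P⁻¹.
Then C³ = P·diag(8, -27)·P⁻¹ = [[-8, 108], [8, -81]] · [[3, 4], [-1, -1]] = [[-132, -140], [105, 113]].

[[-132, -140], [105, 113]]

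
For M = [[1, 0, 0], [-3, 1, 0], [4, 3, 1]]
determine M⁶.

[[1, 0, 0], [-18, 1, 0], [-111, 18, 1]]

M = I + N where N = [[0, 0, 0], [-3, 0, 0], [4, 3, 0]] is strictly lower-triangular, so N³ = 0.
(I + N)⁶ = I + 6·N + 15·N² = [[1, 0, 0], [-18, 1, 0], [-111, 18, 1]].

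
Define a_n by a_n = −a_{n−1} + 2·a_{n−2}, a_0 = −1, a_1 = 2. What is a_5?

With companion matrix T = [[−1, 2], [1, 0]], [a_n, a_{n−1}]ᵀ = T·[a_{n−1}, a_{n−2}]ᵀ, so [a_5, a_4]ᵀ = T⁴·[a_1, a_0]ᵀ.
T⁴ = [[11, −10], [−5, 6]], giving [a_5, a_4]ᵀ = [[32], [−16]].

32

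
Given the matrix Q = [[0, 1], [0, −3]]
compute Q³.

Q² = [[0, −3], [0, 9]]
Q³ = [[0, 9], [0, −27]]

[[0, 9], [0, −27]]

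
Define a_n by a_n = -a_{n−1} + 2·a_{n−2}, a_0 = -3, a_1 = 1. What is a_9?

With companion matrix A = [[-1, 2], [1, 0]], [a_n, a_{n−1}]ᵀ = A·[a_{n−1}, a_{n−2}]ᵀ, so [a_9, a_8]ᵀ = A⁸·[a_1, a_0]ᵀ.
A⁸ = [[171, -170], [-85, 86]], giving [a_9, a_8]ᵀ = [[681], [-343]].

681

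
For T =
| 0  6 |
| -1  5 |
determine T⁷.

tr T = 5 and det T = 6, so the characteristic polynomial is λ² − (5)λ + (6) with roots 3 and 2.
Eigenvectors give P = [[-2, -3], [-1, -1]] with P⁻¹ = [[1, -3], [-1, 2]], and T = P·diag(3, 2)·P⁻¹.
Then T⁷ = P·diag(2187, 128)·P⁻¹ = [[-4374, -384], [-2187, -128]] · [[1, -3], [-1, 2]] = [[-3990, 12354], [-2059, 6305]].

[[-3990, 12354], [-2059, 6305]]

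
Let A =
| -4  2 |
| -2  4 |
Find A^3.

[[-48, 24], [-24, 48]]

A^2 = [[12, 0], [0, 12]]
A^3 = [[-48, 24], [-24, 48]]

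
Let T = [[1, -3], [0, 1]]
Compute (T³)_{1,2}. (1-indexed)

-9

T² = [[1, -6], [0, 1]]
T³ = [[1, -9], [0, 1]]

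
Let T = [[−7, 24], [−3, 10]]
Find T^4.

[[−119, 360], [−45, 136]]

tr T = 3 and det T = 2, so the characteristic polynomial is λ² − (3)λ + (2) with roots 1 and 2.
Eigenvectors give P = [[3, −8], [1, −3]] with P⁻¹ = [[3, −8], [1, −3]], and T = P·diag(1, 2)·P⁻¹.
Then T^4 = P·diag(1, 16)·P⁻¹ = [[3, −128], [1, −48]] · [[3, −8], [1, −3]] = [[−119, 360], [−45, 136]].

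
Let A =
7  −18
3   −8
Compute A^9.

[[1027, −3078], [513, −1538]]

tr A = −1 and det A = −2, so the characteristic polynomial is λ² − (−1)λ + (−2) with roots −2 and 1.
Eigenvectors give P = [[−2, 3], [−1, 1]] with P⁻¹ = [[1, −3], [1, −2]], and A = P·diag(−2, 1)·P⁻¹.
Then A^9 = P·diag(−512, 1)·P⁻¹ = [[1024, 3], [512, 1]] · [[1, −3], [1, −2]] = [[1027, −3078], [513, −1538]].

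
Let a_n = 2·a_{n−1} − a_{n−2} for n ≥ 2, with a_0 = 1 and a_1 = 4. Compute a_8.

25

With companion matrix M = [[2, −1], [1, 0]], [a_n, a_{n−1}]ᵀ = M·[a_{n−1}, a_{n−2}]ᵀ, so [a_8, a_7]ᵀ = M⁷·[a_1, a_0]ᵀ.
M⁷ = [[8, −7], [7, −6]], giving [a_8, a_7]ᵀ = [[25], [22]].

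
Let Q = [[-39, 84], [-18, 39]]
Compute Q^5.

[[-3159, 6804], [-1458, 3159]]

tr Q = 0 and det Q = -9, so the characteristic polynomial is λ² − (0)λ + (-9) with roots 3 and -3.
Eigenvectors give P = [[2, 7], [1, 3]] with P⁻¹ = [[-3, 7], [1, -2]], and Q = P·diag(3, -3)·P⁻¹.
Then Q^5 = P·diag(243, -243)·P⁻¹ = [[486, -1701], [243, -729]] · [[-3, 7], [1, -2]] = [[-3159, 6804], [-1458, 3159]].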